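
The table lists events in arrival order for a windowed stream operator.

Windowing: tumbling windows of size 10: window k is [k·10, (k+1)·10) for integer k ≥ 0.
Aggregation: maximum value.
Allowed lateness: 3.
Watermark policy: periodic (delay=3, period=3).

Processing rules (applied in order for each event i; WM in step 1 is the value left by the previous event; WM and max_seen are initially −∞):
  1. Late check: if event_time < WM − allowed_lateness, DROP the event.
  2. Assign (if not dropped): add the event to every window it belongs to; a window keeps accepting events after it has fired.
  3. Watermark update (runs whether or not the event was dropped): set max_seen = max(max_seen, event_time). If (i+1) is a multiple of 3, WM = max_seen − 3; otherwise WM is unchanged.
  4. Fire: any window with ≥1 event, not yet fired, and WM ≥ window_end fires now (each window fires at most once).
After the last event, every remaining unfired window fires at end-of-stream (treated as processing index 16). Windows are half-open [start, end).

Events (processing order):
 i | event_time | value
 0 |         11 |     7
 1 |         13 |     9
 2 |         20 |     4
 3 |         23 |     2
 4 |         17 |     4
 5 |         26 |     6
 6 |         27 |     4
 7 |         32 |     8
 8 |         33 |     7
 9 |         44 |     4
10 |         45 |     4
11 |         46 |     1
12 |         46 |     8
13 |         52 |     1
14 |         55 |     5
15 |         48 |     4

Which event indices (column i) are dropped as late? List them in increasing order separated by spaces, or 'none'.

i=0 t=11 v=7: → [10,20); WM=−∞
i=1 t=13 v=9: → [10,20); WM=−∞
i=2 t=20 v=4: → [20,30); WM=17
i=3 t=23 v=2: → [20,30); WM=17
i=4 t=17 v=4: → [10,20); WM=17
i=5 t=26 v=6: → [20,30); WM=23; [10,20) fires=9
i=6 t=27 v=4: → [20,30); WM=23
i=7 t=32 v=8: → [30,40); WM=23
i=8 t=33 v=7: → [30,40); WM=30; [20,30) fires=6
i=9 t=44 v=4: → [40,50); WM=30
i=10 t=45 v=4: → [40,50); WM=30
i=11 t=46 v=1: → [40,50); WM=43; [30,40) fires=8
i=12 t=46 v=8: → [40,50); WM=43
i=13 t=52 v=1: → [50,60); WM=43
i=14 t=55 v=5: → [50,60); WM=52; [40,50) fires=8
i=15 t=48 v=4: DROP (t<52-3); WM=52

15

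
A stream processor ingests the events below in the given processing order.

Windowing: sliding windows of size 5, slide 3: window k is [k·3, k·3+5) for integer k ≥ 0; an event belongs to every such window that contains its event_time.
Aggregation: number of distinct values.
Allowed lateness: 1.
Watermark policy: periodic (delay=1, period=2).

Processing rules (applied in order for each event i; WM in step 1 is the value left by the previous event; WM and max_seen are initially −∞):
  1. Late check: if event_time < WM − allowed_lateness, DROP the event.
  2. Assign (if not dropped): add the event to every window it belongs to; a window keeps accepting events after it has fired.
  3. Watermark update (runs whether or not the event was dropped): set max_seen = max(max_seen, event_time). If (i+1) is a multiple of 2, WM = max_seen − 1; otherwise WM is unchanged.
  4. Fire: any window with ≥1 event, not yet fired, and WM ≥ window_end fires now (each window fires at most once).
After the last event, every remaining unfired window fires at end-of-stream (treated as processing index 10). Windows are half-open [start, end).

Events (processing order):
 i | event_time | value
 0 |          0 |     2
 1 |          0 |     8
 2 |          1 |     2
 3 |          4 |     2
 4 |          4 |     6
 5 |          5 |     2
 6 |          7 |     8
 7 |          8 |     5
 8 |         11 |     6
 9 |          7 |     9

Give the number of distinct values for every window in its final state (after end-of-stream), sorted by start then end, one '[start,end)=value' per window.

i=0 t=0 v=2: → [0,5); WM=−∞
i=1 t=0 v=8: → [0,5); WM=-1
i=2 t=1 v=2: → [0,5); WM=-1
i=3 t=4 v=2: → [3,8),[0,5); WM=3
i=4 t=4 v=6: → [3,8),[0,5); WM=3
i=5 t=5 v=2: → [3,8); WM=4
i=6 t=7 v=8: → [6,11),[3,8); WM=4
i=7 t=8 v=5: → [6,11); WM=7; [0,5) fires=3
i=8 t=11 v=6: → [9,14); WM=7
i=9 t=7 v=9: → [6,11),[3,8); WM=10; [3,8) fires=4

[0,5)=3 [3,8)=4 [6,11)=3 [9,14)=1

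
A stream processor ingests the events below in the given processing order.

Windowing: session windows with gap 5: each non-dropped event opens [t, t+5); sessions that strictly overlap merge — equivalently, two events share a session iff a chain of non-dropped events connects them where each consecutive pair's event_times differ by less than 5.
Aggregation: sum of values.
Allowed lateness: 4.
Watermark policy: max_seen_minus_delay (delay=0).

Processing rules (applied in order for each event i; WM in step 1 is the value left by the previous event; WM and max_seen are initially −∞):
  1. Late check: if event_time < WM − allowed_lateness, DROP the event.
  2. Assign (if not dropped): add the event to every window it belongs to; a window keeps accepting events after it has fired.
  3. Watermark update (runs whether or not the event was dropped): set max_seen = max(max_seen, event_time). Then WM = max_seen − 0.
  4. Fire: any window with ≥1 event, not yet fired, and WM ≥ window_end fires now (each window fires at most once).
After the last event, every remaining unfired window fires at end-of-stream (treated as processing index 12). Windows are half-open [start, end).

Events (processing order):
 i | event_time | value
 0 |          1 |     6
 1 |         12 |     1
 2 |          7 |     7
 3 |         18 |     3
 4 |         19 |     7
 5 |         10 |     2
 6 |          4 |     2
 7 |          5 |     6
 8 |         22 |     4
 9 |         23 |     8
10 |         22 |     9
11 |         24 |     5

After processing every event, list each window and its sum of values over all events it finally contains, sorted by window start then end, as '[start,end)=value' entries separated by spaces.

i=0 t=1 v=6: → [1,6); WM=1
i=1 t=12 v=1: → [12,17); WM=12
i=2 t=7 v=7: DROP (t<12-4); WM=12
i=3 t=18 v=3: → [18,23); WM=18
i=4 t=19 v=7: → [18,24); WM=19
i=5 t=10 v=2: DROP (t<19-4); WM=19
i=6 t=4 v=2: DROP (t<19-4); WM=19
i=7 t=5 v=6: DROP (t<19-4); WM=19
i=8 t=22 v=4: → [18,27); WM=22
i=9 t=23 v=8: → [18,28); WM=23
i=10 t=22 v=9: → [18,28); WM=23
i=11 t=24 v=5: → [18,29); WM=24

[1,6)=6 [12,17)=1 [18,29)=36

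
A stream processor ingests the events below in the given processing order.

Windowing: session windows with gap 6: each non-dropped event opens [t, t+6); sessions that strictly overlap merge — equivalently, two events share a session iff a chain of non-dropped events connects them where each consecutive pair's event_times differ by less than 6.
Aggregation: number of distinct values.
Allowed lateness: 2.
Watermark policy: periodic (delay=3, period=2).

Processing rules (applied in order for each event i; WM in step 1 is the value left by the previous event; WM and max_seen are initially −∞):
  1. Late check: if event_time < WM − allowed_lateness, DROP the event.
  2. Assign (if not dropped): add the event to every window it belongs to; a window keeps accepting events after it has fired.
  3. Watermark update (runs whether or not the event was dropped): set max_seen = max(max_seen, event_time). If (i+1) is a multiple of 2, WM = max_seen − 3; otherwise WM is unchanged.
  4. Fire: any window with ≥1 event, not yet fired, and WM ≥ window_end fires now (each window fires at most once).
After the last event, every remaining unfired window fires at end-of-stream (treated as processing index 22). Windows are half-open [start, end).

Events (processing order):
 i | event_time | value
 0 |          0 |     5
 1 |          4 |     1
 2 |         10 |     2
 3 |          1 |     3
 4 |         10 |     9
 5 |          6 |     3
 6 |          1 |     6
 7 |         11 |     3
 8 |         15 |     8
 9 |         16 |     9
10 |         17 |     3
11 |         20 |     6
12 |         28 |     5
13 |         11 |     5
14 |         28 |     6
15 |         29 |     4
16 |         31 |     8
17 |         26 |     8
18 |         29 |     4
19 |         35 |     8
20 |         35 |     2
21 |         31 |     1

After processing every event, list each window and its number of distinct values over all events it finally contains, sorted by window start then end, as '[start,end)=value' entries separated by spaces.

[0,26)=7 [26,41)=6

i=0 t=0 v=5: → [0,6); WM=−∞
i=1 t=4 v=1: → [0,10); WM=1
i=2 t=10 v=2: → [10,16); WM=1
i=3 t=1 v=3: → [0,10); WM=7
i=4 t=10 v=9: → [10,16); WM=7
i=5 t=6 v=3: → [0,16); WM=7
i=6 t=1 v=6: DROP (t<7-2); WM=7
i=7 t=11 v=3: → [0,17); WM=8
i=8 t=15 v=8: → [0,21); WM=8
i=9 t=16 v=9: → [0,22); WM=13
i=10 t=17 v=3: → [0,23); WM=13
i=11 t=20 v=6: → [0,26); WM=17
i=12 t=28 v=5: → [28,34); WM=17
i=13 t=11 v=5: DROP (t<17-2); WM=25
i=14 t=28 v=6: → [28,34); WM=25
i=15 t=29 v=4: → [28,35); WM=26
i=16 t=31 v=8: → [28,37); WM=26
i=17 t=26 v=8: → [26,37); WM=28
i=18 t=29 v=4: → [26,37); WM=28
i=19 t=35 v=8: → [26,41); WM=32
i=20 t=35 v=2: → [26,41); WM=32
i=21 t=31 v=1: → [26,41); WM=32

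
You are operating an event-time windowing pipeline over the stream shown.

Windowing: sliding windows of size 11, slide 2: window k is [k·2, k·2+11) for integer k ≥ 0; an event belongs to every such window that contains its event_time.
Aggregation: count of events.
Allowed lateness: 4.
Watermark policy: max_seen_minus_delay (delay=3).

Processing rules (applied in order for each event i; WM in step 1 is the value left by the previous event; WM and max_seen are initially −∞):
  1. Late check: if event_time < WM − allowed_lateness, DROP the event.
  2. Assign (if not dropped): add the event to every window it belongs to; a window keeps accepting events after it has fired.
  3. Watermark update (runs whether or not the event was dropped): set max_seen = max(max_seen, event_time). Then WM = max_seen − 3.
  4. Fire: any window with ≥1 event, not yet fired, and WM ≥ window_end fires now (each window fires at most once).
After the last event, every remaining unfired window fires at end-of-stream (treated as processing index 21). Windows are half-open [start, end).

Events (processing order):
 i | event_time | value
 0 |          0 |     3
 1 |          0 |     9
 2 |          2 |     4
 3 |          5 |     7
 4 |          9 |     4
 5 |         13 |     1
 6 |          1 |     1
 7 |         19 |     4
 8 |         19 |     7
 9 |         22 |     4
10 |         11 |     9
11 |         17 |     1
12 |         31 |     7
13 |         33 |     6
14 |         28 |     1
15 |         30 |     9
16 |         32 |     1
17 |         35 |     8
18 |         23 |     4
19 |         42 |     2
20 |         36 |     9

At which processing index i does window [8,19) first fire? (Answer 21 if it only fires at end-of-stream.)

i=0 t=0 v=3: → [0,11); WM=-3
i=1 t=0 v=9: → [0,11); WM=-3
i=2 t=2 v=4: → [2,13),[0,11); WM=-1
i=3 t=5 v=7: → [4,15),[2,13),[0,11); WM=2
i=4 t=9 v=4: → [8,19),[6,17),[4,15),[2,13),[0,11); WM=6
i=5 t=13 v=1: → [12,23),[10,21),[8,19),[6,17),[4,15); WM=10
i=6 t=1 v=1: DROP (t<10-4); WM=10
i=7 t=19 v=4: → [18,29),[16,27),[14,25),[12,23),[10,21); WM=16; [0,11) fires=5 [2,13) fires=3 [4,15) fires=3
i=8 t=19 v=7: → [18,29),[16,27),[14,25),[12,23),[10,21); WM=16
i=9 t=22 v=4: → [22,33),[20,31),[18,29),[16,27),[14,25),[12,23); WM=19; [6,17) fires=2 [8,19) fires=2
i=10 t=11 v=9: DROP (t<19-4); WM=19
i=11 t=17 v=1: → [16,27),[14,25),[12,23),[10,21),[8,19); WM=19
i=12 t=31 v=7: → [30,41),[28,39),[26,37),[24,35),[22,33); WM=28; [10,21) fires=4 [12,23) fires=5 [14,25) fires=4 [16,27) fires=4
i=13 t=33 v=6: → [32,43),[30,41),[28,39),[26,37),[24,35); WM=30; [18,29) fires=3
i=14 t=28 v=1: → [28,39),[26,37),[24,35),[22,33),[20,31),[18,29); WM=30
i=15 t=30 v=9: → [30,41),[28,39),[26,37),[24,35),[22,33),[20,31); WM=30
i=16 t=32 v=1: → [32,43),[30,41),[28,39),[26,37),[24,35),[22,33); WM=30
i=17 t=35 v=8: → [34,45),[32,43),[30,41),[28,39),[26,37); WM=32; [20,31) fires=3
i=18 t=23 v=4: DROP (t<32-4); WM=32
i=19 t=42 v=2: → [42,53),[40,51),[38,49),[36,47),[34,45),[32,43); WM=39; [22,33) fires=5 [24,35) fires=5 [26,37) fires=6 [28,39) fires=6
i=20 t=36 v=9: → [36,47),[34,45),[32,43),[30,41),[28,39),[26,37); WM=39

9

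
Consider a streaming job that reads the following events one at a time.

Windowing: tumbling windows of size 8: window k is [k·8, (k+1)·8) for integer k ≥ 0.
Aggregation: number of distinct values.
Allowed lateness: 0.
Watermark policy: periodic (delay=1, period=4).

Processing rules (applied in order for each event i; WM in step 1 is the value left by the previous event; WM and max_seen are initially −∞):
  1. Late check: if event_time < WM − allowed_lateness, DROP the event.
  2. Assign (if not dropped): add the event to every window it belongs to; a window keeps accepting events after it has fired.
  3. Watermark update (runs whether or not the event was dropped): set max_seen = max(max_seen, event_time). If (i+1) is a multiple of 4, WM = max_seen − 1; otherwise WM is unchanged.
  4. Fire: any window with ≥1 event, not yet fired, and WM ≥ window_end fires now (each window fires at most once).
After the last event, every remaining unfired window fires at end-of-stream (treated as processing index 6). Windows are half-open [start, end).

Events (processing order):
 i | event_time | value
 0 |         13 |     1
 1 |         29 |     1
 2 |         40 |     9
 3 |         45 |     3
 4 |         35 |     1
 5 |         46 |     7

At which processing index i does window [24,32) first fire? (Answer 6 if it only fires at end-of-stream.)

3

i=0 t=13 v=1: → [8,16); WM=−∞
i=1 t=29 v=1: → [24,32); WM=−∞
i=2 t=40 v=9: → [40,48); WM=−∞
i=3 t=45 v=3: → [40,48); WM=44; [8,16) fires=1 [24,32) fires=1
i=4 t=35 v=1: DROP (t<44-0); WM=44
i=5 t=46 v=7: → [40,48); WM=44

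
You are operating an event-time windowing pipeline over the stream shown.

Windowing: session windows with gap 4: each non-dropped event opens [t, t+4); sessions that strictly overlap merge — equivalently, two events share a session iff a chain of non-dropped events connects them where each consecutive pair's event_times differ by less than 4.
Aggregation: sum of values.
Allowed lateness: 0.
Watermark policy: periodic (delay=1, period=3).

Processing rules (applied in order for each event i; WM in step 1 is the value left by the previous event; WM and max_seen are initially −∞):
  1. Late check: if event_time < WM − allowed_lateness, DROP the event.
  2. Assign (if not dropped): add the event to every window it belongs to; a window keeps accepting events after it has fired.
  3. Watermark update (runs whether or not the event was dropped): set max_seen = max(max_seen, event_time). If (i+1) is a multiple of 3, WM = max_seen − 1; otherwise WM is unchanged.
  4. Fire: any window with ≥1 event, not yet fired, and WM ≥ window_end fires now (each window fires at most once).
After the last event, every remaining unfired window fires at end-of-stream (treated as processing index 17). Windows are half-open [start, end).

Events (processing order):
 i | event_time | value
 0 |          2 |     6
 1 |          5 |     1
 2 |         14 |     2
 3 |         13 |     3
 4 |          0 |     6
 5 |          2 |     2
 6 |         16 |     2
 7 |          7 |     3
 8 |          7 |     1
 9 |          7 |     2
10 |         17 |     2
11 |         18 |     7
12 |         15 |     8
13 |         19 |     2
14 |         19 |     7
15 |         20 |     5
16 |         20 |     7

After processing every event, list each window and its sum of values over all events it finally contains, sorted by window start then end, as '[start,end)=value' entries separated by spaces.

[2,9)=7 [13,24)=37

i=0 t=2 v=6: → [2,6); WM=−∞
i=1 t=5 v=1: → [2,9); WM=−∞
i=2 t=14 v=2: → [14,18); WM=13
i=3 t=13 v=3: → [13,18); WM=13
i=4 t=0 v=6: DROP (t<13-0); WM=13
i=5 t=2 v=2: DROP (t<13-0); WM=13
i=6 t=16 v=2: → [13,20); WM=13
i=7 t=7 v=3: DROP (t<13-0); WM=13
i=8 t=7 v=1: DROP (t<13-0); WM=15
i=9 t=7 v=2: DROP (t<15-0); WM=15
i=10 t=17 v=2: → [13,21); WM=15
i=11 t=18 v=7: → [13,22); WM=17
i=12 t=15 v=8: DROP (t<17-0); WM=17
i=13 t=19 v=2: → [13,23); WM=17
i=14 t=19 v=7: → [13,23); WM=18
i=15 t=20 v=5: → [13,24); WM=18
i=16 t=20 v=7: → [13,24); WM=18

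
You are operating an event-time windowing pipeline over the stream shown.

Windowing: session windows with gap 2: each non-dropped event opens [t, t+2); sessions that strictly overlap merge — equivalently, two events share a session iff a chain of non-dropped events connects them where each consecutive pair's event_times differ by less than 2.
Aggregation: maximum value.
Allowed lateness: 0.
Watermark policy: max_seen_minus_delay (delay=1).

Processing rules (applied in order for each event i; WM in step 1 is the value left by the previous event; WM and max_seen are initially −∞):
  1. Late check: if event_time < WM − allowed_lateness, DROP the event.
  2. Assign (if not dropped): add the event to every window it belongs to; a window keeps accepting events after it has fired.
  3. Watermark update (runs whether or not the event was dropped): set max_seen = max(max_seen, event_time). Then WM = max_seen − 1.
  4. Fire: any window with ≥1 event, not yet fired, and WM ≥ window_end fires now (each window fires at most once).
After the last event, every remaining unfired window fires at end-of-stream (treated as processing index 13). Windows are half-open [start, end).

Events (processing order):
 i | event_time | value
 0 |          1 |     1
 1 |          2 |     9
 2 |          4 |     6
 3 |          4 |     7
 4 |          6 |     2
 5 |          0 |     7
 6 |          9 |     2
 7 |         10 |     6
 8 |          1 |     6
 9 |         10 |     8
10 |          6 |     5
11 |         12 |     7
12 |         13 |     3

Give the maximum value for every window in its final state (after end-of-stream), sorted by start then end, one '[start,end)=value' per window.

[1,4)=9 [4,6)=7 [6,8)=2 [9,12)=8 [12,15)=7

i=0 t=1 v=1: → [1,3); WM=0
i=1 t=2 v=9: → [1,4); WM=1
i=2 t=4 v=6: → [4,6); WM=3
i=3 t=4 v=7: → [4,6); WM=3
i=4 t=6 v=2: → [6,8); WM=5
i=5 t=0 v=7: DROP (t<5-0); WM=5
i=6 t=9 v=2: → [9,11); WM=8
i=7 t=10 v=6: → [9,12); WM=9
i=8 t=1 v=6: DROP (t<9-0); WM=9
i=9 t=10 v=8: → [9,12); WM=9
i=10 t=6 v=5: DROP (t<9-0); WM=9
i=11 t=12 v=7: → [12,14); WM=11
i=12 t=13 v=3: → [12,15); WM=12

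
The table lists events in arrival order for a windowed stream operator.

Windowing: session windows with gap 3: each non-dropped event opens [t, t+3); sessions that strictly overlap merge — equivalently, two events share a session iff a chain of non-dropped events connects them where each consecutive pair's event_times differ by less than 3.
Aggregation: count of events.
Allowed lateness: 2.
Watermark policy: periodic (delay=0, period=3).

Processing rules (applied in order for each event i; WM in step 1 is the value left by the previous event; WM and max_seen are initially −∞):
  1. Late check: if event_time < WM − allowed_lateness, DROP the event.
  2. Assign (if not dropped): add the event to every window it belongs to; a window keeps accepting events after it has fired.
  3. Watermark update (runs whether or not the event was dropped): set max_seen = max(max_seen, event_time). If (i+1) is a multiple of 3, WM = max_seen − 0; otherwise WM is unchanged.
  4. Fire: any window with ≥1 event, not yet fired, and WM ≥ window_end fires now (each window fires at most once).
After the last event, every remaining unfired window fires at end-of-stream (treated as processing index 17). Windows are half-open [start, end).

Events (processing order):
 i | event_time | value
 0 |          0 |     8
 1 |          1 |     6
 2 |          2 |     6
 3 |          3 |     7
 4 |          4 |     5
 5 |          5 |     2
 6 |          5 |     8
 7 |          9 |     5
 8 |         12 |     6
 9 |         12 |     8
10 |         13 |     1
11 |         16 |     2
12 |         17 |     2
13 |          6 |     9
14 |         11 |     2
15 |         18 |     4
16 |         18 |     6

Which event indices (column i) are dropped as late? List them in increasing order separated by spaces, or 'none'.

13 14

i=0 t=0 v=8: → [0,3); WM=−∞
i=1 t=1 v=6: → [0,4); WM=−∞
i=2 t=2 v=6: → [0,5); WM=2
i=3 t=3 v=7: → [0,6); WM=2
i=4 t=4 v=5: → [0,7); WM=2
i=5 t=5 v=2: → [0,8); WM=5
i=6 t=5 v=8: → [0,8); WM=5
i=7 t=9 v=5: → [9,12); WM=5
i=8 t=12 v=6: → [12,15); WM=12
i=9 t=12 v=8: → [12,15); WM=12
i=10 t=13 v=1: → [12,16); WM=12
i=11 t=16 v=2: → [16,19); WM=16
i=12 t=17 v=2: → [16,20); WM=16
i=13 t=6 v=9: DROP (t<16-2); WM=16
i=14 t=11 v=2: DROP (t<16-2); WM=17
i=15 t=18 v=4: → [16,21); WM=17
i=16 t=18 v=6: → [16,21); WM=17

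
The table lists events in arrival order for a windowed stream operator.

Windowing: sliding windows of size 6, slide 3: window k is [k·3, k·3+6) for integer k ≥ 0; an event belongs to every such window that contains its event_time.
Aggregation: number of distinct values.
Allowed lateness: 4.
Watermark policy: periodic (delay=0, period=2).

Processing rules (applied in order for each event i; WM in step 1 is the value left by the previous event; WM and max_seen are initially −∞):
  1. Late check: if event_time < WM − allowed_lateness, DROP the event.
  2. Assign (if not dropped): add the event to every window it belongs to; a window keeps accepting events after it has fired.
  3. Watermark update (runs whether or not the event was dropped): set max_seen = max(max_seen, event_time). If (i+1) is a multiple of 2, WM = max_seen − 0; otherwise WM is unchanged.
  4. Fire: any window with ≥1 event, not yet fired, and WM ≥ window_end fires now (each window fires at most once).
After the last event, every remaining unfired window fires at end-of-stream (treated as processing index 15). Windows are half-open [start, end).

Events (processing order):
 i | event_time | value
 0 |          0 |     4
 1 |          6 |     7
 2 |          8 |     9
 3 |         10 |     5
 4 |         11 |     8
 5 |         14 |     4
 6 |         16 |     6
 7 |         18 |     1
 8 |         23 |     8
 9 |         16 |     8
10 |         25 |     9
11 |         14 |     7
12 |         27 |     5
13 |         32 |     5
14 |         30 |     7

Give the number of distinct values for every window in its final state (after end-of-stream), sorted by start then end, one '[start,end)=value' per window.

i=0 t=0 v=4: → [0,6); WM=−∞
i=1 t=6 v=7: → [6,12),[3,9); WM=6; [0,6) fires=1
i=2 t=8 v=9: → [6,12),[3,9); WM=6
i=3 t=10 v=5: → [9,15),[6,12); WM=10; [3,9) fires=2
i=4 t=11 v=8: → [9,15),[6,12); WM=10
i=5 t=14 v=4: → [12,18),[9,15); WM=14; [6,12) fires=4
i=6 t=16 v=6: → [15,21),[12,18); WM=14
i=7 t=18 v=1: → [18,24),[15,21); WM=18; [9,15) fires=3 [12,18) fires=2
i=8 t=23 v=8: → [21,27),[18,24); WM=18
i=9 t=16 v=8: → [15,21),[12,18); WM=23; [15,21) fires=3
i=10 t=25 v=9: → [24,30),[21,27); WM=23
i=11 t=14 v=7: DROP (t<23-4); WM=25; [18,24) fires=2
i=12 t=27 v=5: → [27,33),[24,30); WM=25
i=13 t=32 v=5: → [30,36),[27,33); WM=32; [21,27) fires=2 [24,30) fires=2
i=14 t=30 v=7: → [30,36),[27,33); WM=32

[0,6)=1 [3,9)=2 [6,12)=4 [9,15)=3 [12,18)=3 [15,21)=3 [18,24)=2 [21,27)=2 [24,30)=2 [27,33)=2 [30,36)=2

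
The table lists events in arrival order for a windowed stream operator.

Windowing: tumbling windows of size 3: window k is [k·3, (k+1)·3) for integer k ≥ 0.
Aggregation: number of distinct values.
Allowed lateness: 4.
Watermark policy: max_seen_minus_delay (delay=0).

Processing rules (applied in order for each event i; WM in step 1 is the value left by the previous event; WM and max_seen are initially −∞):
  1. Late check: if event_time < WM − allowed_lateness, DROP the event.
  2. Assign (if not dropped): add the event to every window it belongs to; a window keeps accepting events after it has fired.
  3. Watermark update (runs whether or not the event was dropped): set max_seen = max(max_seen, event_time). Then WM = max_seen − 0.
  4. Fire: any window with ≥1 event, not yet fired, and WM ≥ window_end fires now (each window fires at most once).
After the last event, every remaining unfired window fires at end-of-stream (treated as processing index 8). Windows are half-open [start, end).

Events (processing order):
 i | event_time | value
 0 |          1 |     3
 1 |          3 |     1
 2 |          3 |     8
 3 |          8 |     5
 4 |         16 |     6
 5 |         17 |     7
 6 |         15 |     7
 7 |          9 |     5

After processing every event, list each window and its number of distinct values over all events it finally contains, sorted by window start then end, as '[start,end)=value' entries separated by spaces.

[0,3)=1 [3,6)=2 [6,9)=1 [15,18)=2

i=0 t=1 v=3: → [0,3); WM=1
i=1 t=3 v=1: → [3,6); WM=3; [0,3) fires=1
i=2 t=3 v=8: → [3,6); WM=3
i=3 t=8 v=5: → [6,9); WM=8; [3,6) fires=2
i=4 t=16 v=6: → [15,18); WM=16; [6,9) fires=1
i=5 t=17 v=7: → [15,18); WM=17
i=6 t=15 v=7: → [15,18); WM=17
i=7 t=9 v=5: DROP (t<17-4); WM=17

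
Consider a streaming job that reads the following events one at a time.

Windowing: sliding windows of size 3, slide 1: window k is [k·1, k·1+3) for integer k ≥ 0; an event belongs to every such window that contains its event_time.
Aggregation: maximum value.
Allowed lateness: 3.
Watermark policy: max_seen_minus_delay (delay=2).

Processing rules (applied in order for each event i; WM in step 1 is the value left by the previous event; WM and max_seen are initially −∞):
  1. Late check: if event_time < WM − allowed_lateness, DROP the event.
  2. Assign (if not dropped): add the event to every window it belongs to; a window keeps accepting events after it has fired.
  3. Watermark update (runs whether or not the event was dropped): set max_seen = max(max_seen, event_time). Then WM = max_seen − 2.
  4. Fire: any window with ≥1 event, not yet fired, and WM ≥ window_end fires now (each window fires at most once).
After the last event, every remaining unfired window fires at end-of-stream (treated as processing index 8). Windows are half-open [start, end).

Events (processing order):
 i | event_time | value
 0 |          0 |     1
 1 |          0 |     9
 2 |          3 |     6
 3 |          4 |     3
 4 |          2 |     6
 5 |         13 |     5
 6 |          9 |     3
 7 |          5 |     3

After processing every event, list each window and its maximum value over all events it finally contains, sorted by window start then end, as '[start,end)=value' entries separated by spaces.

i=0 t=0 v=1: → [0,3); WM=-2
i=1 t=0 v=9: → [0,3); WM=-2
i=2 t=3 v=6: → [3,6),[2,5),[1,4); WM=1
i=3 t=4 v=3: → [4,7),[3,6),[2,5); WM=2
i=4 t=2 v=6: → [2,5),[1,4),[0,3); WM=2
i=5 t=13 v=5: → [13,16),[12,15),[11,14); WM=11; [0,3) fires=9 [1,4) fires=6 [2,5) fires=6 [3,6) fires=6 [4,7) fires=3
i=6 t=9 v=3: → [9,12),[8,11),[7,10); WM=11; [7,10) fires=3 [8,11) fires=3
i=7 t=5 v=3: DROP (t<11-3); WM=11

[0,3)=9 [1,4)=6 [2,5)=6 [3,6)=6 [4,7)=3 [7,10)=3 [8,11)=3 [9,12)=3 [11,14)=5 [12,15)=5 [13,16)=5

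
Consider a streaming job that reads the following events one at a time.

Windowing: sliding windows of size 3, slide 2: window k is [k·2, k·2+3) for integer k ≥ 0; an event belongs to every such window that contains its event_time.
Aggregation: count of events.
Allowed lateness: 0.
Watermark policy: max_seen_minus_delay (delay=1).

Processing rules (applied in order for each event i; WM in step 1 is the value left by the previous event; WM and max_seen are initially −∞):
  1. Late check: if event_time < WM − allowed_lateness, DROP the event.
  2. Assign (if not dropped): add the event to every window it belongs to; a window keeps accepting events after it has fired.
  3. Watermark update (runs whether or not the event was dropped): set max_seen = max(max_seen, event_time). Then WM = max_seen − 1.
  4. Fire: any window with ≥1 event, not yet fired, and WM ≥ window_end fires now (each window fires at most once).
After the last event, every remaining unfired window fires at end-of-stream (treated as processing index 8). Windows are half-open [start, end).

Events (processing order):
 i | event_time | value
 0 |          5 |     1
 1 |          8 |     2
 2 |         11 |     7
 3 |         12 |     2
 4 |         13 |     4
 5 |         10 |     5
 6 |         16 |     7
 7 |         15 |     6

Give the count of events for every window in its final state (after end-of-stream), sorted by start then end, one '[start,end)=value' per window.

[4,7)=1 [6,9)=1 [8,11)=1 [10,13)=2 [12,15)=2 [14,17)=2 [16,19)=1

i=0 t=5 v=1: → [4,7); WM=4
i=1 t=8 v=2: → [8,11),[6,9); WM=7; [4,7) fires=1
i=2 t=11 v=7: → [10,13); WM=10; [6,9) fires=1
i=3 t=12 v=2: → [12,15),[10,13); WM=11; [8,11) fires=1
i=4 t=13 v=4: → [12,15); WM=12
i=5 t=10 v=5: DROP (t<12-0); WM=12
i=6 t=16 v=7: → [16,19),[14,17); WM=15; [10,13) fires=2 [12,15) fires=2
i=7 t=15 v=6: → [14,17); WM=15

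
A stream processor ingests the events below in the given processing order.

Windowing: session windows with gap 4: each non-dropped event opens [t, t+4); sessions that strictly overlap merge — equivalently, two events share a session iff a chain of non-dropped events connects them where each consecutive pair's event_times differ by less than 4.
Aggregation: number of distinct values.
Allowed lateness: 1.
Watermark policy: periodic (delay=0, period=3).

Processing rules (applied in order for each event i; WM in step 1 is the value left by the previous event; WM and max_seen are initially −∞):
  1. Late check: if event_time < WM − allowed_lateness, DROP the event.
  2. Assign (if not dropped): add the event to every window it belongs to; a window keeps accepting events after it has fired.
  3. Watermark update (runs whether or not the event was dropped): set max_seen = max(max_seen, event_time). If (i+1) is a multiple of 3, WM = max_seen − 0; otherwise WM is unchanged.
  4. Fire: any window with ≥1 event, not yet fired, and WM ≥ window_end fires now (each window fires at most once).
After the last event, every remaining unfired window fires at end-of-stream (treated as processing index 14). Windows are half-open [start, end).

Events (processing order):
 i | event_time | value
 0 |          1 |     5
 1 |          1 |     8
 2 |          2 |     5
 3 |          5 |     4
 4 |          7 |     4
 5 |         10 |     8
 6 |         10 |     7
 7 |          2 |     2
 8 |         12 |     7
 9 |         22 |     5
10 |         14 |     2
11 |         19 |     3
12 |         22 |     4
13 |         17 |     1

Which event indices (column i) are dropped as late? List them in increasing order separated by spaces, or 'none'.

7 13

i=0 t=1 v=5: → [1,5); WM=−∞
i=1 t=1 v=8: → [1,5); WM=−∞
i=2 t=2 v=5: → [1,6); WM=2
i=3 t=5 v=4: → [1,9); WM=2
i=4 t=7 v=4: → [1,11); WM=2
i=5 t=10 v=8: → [1,14); WM=10
i=6 t=10 v=7: → [1,14); WM=10
i=7 t=2 v=2: DROP (t<10-1); WM=10
i=8 t=12 v=7: → [1,16); WM=12
i=9 t=22 v=5: → [22,26); WM=12
i=10 t=14 v=2: → [1,18); WM=12
i=11 t=19 v=3: → [19,26); WM=22
i=12 t=22 v=4: → [19,26); WM=22
i=13 t=17 v=1: DROP (t<22-1); WM=22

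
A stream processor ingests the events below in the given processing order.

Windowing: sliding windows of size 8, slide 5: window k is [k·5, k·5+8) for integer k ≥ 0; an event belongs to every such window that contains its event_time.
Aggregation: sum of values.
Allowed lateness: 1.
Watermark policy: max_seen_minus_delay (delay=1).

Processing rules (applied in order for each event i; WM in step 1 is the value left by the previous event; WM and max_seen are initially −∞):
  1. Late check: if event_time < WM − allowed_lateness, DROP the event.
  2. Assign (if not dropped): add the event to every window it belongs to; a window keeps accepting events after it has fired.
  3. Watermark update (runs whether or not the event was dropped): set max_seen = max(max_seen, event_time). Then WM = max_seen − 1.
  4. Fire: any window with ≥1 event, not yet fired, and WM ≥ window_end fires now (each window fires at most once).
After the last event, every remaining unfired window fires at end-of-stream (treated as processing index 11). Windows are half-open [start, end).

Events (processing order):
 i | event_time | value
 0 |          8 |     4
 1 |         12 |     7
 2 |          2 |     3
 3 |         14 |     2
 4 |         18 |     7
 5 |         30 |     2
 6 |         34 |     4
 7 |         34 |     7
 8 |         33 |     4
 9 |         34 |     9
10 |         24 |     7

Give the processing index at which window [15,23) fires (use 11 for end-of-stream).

i=0 t=8 v=4: → [5,13); WM=7
i=1 t=12 v=7: → [10,18),[5,13); WM=11
i=2 t=2 v=3: DROP (t<11-1); WM=11
i=3 t=14 v=2: → [10,18); WM=13; [5,13) fires=11
i=4 t=18 v=7: → [15,23); WM=17
i=5 t=30 v=2: → [30,38),[25,33); WM=29; [10,18) fires=9 [15,23) fires=7
i=6 t=34 v=4: → [30,38); WM=33; [25,33) fires=2
i=7 t=34 v=7: → [30,38); WM=33
i=8 t=33 v=4: → [30,38); WM=33
i=9 t=34 v=9: → [30,38); WM=33
i=10 t=24 v=7: DROP (t<33-1); WM=33

5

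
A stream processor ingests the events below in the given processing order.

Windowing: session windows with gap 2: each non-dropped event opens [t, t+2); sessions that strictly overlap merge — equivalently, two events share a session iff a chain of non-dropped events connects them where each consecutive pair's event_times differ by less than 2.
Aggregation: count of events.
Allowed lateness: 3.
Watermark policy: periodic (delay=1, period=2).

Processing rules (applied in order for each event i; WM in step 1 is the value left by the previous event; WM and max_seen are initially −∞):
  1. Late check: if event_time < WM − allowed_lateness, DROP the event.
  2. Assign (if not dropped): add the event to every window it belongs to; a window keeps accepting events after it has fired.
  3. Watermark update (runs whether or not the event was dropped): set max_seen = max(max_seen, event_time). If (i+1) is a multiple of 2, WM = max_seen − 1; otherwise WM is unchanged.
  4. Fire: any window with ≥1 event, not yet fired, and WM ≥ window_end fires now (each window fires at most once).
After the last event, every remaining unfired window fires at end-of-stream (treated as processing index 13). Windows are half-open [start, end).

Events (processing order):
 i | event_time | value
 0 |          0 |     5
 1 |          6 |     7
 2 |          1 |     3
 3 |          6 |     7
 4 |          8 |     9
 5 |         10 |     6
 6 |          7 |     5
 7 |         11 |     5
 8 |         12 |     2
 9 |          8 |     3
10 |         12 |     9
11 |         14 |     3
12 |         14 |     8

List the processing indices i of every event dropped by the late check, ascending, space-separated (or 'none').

i=0 t=0 v=5: → [0,2); WM=−∞
i=1 t=6 v=7: → [6,8); WM=5
i=2 t=1 v=3: DROP (t<5-3); WM=5
i=3 t=6 v=7: → [6,8); WM=5
i=4 t=8 v=9: → [8,10); WM=5
i=5 t=10 v=6: → [10,12); WM=9
i=6 t=7 v=5: → [6,10); WM=9
i=7 t=11 v=5: → [10,13); WM=10
i=8 t=12 v=2: → [10,14); WM=10
i=9 t=8 v=3: → [6,10); WM=11
i=10 t=12 v=9: → [10,14); WM=11
i=11 t=14 v=3: → [14,16); WM=13
i=12 t=14 v=8: → [14,16); WM=13

2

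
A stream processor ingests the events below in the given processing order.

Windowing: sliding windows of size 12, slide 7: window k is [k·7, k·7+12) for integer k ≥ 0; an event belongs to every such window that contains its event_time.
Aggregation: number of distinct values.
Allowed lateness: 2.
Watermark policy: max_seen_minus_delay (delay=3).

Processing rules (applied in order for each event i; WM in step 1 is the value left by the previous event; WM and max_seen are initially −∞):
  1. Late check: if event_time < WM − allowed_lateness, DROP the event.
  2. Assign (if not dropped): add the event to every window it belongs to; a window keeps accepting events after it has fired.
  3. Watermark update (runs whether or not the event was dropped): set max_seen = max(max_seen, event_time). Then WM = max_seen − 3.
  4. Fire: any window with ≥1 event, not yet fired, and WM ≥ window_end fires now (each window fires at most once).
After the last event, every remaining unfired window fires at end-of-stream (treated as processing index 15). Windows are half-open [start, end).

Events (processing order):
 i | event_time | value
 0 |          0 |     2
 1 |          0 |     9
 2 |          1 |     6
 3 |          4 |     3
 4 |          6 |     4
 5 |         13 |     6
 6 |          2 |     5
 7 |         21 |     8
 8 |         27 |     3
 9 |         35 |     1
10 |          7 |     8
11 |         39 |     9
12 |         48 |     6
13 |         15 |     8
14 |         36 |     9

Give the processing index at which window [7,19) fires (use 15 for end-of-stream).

i=0 t=0 v=2: → [0,12); WM=-3
i=1 t=0 v=9: → [0,12); WM=-3
i=2 t=1 v=6: → [0,12); WM=-2
i=3 t=4 v=3: → [0,12); WM=1
i=4 t=6 v=4: → [0,12); WM=3
i=5 t=13 v=6: → [7,19); WM=10
i=6 t=2 v=5: DROP (t<10-2); WM=10
i=7 t=21 v=8: → [21,33),[14,26); WM=18; [0,12) fires=5
i=8 t=27 v=3: → [21,33); WM=24; [7,19) fires=1
i=9 t=35 v=1: → [35,47),[28,40); WM=32; [14,26) fires=1
i=10 t=7 v=8: DROP (t<32-2); WM=32
i=11 t=39 v=9: → [35,47),[28,40); WM=36; [21,33) fires=2
i=12 t=48 v=6: → [42,54); WM=45; [28,40) fires=2
i=13 t=15 v=8: DROP (t<45-2); WM=45
i=14 t=36 v=9: DROP (t<45-2); WM=45

8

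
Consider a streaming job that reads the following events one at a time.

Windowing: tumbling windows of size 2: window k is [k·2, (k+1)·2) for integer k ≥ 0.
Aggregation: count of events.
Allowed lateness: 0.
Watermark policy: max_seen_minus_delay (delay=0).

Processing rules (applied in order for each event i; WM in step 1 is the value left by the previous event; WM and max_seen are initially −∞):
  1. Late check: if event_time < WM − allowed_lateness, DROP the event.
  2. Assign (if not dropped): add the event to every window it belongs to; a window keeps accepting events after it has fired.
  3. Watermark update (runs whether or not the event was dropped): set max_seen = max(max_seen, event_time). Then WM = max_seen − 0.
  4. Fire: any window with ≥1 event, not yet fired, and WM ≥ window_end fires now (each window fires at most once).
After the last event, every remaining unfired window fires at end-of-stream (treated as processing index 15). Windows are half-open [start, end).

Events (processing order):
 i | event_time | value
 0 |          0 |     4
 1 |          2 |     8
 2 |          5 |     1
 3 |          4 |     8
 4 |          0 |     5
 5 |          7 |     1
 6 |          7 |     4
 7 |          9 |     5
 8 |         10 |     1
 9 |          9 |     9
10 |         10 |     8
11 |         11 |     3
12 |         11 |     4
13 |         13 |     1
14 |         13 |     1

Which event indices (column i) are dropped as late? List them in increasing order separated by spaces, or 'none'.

i=0 t=0 v=4: → [0,2); WM=0
i=1 t=2 v=8: → [2,4); WM=2; [0,2) fires=1
i=2 t=5 v=1: → [4,6); WM=5; [2,4) fires=1
i=3 t=4 v=8: DROP (t<5-0); WM=5
i=4 t=0 v=5: DROP (t<5-0); WM=5
i=5 t=7 v=1: → [6,8); WM=7; [4,6) fires=1
i=6 t=7 v=4: → [6,8); WM=7
i=7 t=9 v=5: → [8,10); WM=9; [6,8) fires=2
i=8 t=10 v=1: → [10,12); WM=10; [8,10) fires=1
i=9 t=9 v=9: DROP (t<10-0); WM=10
i=10 t=10 v=8: → [10,12); WM=10
i=11 t=11 v=3: → [10,12); WM=11
i=12 t=11 v=4: → [10,12); WM=11
i=13 t=13 v=1: → [12,14); WM=13; [10,12) fires=4
i=14 t=13 v=1: → [12,14); WM=13

3 4 9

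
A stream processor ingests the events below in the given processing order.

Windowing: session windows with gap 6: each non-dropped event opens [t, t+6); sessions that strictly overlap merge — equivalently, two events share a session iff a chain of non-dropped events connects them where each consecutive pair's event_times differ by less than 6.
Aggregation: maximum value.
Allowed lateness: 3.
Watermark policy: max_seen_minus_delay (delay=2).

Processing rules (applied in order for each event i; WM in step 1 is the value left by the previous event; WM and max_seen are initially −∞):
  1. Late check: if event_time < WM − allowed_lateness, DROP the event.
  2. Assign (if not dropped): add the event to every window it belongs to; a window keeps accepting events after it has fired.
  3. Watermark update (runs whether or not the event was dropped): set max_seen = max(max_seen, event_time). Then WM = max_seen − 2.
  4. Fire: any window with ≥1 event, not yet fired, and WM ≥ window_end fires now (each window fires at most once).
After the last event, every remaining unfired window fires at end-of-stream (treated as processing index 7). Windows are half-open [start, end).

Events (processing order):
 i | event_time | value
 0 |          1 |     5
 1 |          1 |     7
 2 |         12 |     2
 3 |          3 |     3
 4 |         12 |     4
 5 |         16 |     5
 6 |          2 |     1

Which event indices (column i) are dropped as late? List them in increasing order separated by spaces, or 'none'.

i=0 t=1 v=5: → [1,7); WM=-1
i=1 t=1 v=7: → [1,7); WM=-1
i=2 t=12 v=2: → [12,18); WM=10
i=3 t=3 v=3: DROP (t<10-3); WM=10
i=4 t=12 v=4: → [12,18); WM=10
i=5 t=16 v=5: → [12,22); WM=14
i=6 t=2 v=1: DROP (t<14-3); WM=14

3 6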